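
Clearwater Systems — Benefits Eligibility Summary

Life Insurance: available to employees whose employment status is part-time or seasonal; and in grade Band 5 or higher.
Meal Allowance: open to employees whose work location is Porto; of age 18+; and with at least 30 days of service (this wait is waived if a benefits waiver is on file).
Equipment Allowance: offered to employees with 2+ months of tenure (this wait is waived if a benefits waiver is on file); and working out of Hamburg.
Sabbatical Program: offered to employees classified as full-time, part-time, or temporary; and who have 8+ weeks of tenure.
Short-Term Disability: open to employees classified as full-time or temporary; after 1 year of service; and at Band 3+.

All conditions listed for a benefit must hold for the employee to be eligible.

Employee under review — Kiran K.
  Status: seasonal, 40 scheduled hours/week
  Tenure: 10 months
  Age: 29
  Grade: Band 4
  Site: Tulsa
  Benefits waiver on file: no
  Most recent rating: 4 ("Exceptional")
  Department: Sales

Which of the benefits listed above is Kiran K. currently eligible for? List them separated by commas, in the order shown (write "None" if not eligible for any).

Life Insurance — status seasonal ✓; grade Band 4 < Band 5 ✗ → not eligible.
Meal Allowance — site Tulsa ✗ (not Porto) → not eligible.
Equipment Allowance — no waiver, service 10 months ≥ 2 months ✓; site Tulsa ✗ (not Hamburg) → not eligible.
Sabbatical Program — status seasonal ✗ (requires full-time, part-time, or temporary) → not eligible.
Short-Term Disability — status seasonal ✗ (requires full-time or temporary) → not eligible.

None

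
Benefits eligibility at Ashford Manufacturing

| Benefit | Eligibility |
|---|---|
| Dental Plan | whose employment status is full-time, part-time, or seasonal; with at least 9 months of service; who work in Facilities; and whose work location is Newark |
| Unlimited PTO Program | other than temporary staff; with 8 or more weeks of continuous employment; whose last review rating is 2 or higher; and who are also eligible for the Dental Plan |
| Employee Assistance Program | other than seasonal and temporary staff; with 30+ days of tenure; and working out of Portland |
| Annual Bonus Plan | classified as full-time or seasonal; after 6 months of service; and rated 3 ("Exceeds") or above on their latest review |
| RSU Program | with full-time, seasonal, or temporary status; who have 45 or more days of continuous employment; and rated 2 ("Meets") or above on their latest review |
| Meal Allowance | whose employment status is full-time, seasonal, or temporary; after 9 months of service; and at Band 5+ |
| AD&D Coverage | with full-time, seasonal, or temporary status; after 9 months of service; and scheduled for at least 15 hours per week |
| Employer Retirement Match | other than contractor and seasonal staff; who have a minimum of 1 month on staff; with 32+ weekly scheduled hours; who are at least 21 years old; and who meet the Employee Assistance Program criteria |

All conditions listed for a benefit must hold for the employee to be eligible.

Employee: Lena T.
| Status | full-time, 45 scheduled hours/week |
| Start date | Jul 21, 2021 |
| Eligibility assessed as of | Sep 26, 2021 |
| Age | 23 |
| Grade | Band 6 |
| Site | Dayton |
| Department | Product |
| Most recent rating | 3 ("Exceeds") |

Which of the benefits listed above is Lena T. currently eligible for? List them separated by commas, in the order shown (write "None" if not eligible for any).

RSU Program

Service from Jul 21, 2021 to Sep 26, 2021: 67 days.
Dental Plan — status full-time ✓; service 67 days < 9 months (≈270 days) ✗ → not eligible.
Unlimited PTO Program — status full-time ✓ (not excluded); service 67 days ≥ 8 weeks (≈56 days) ✓; rating 3 ≥ 2 ✓; not eligible for Dental Plan ✗ → not eligible.
Employee Assistance Program — status full-time ✓ (not excluded); service 67 days ≥ 30 days ✓; site Dayton ✗ (not Portland) → not eligible.
Annual Bonus Plan — status full-time ✓; service 67 days < 6 months (≈180 days) ✗ → not eligible.
RSU Program — status full-time ✓; service 67 days ≥ 45 days ✓; rating 3 ≥ 2 ✓ → eligible.
Meal Allowance — status full-time ✓; service 67 days < 9 months (≈270 days) ✗ → not eligible.
AD&D Coverage — status full-time ✓; service 67 days < 9 months (≈270 days) ✗ → not eligible.
Employer Retirement Match — status full-time ✓ (not excluded); service 67 days ≥ 1 month (≈30 days) ✓; 45 hrs/wk ≥ 32 ✓; age 23 ≥ 21 ✓; not eligible for Employee Assistance Program ✗ → not eligible.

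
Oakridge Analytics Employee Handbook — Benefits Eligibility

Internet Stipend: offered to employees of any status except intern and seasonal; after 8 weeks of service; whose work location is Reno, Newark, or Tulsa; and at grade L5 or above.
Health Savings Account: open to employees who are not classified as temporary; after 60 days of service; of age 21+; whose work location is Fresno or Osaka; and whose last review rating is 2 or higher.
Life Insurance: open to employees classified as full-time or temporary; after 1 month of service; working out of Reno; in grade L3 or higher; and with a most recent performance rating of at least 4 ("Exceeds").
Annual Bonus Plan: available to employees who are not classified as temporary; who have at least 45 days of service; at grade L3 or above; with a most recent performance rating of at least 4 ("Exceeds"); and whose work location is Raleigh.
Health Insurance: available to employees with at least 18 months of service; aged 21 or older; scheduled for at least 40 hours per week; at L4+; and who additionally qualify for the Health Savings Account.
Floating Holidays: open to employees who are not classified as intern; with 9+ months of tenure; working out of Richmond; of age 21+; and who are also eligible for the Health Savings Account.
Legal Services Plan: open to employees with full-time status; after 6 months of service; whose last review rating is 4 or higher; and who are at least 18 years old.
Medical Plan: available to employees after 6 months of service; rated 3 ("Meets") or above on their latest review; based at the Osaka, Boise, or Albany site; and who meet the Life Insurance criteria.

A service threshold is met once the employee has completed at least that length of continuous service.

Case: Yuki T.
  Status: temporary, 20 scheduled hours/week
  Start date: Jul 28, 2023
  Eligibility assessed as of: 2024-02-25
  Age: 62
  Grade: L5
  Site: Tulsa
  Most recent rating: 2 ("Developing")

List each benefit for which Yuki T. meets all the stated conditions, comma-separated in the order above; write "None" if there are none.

Internet Stipend

Service from Jul 28, 2023 to 2024-02-25: 212 days.
Internet Stipend — status temporary ✓ (not excluded); service 212 days ≥ 8 weeks (≈56 days) ✓; site Tulsa ✓; grade L5 ≥ L5 ✓ → eligible.
Health Savings Account — status temporary ✗ (excluded) → not eligible.
Life Insurance — status temporary ✓; service 212 days ≥ 1 month (≈30 days) ✓; site Tulsa ✗ (not Reno) → not eligible.
Annual Bonus Plan — status temporary ✗ (excluded) → not eligible.
Health Insurance — service 212 days < 18 months (≈540 days) ✗ → not eligible.
Floating Holidays — status temporary ✓ (not excluded); service 212 days < 9 months (≈270 days) ✗ → not eligible.
Legal Services Plan — status temporary ✗ (requires full-time) → not eligible.
Medical Plan — service 212 days ≥ 6 months (≈180 days) ✓; rating 2 < 3 ✗ → not eligible.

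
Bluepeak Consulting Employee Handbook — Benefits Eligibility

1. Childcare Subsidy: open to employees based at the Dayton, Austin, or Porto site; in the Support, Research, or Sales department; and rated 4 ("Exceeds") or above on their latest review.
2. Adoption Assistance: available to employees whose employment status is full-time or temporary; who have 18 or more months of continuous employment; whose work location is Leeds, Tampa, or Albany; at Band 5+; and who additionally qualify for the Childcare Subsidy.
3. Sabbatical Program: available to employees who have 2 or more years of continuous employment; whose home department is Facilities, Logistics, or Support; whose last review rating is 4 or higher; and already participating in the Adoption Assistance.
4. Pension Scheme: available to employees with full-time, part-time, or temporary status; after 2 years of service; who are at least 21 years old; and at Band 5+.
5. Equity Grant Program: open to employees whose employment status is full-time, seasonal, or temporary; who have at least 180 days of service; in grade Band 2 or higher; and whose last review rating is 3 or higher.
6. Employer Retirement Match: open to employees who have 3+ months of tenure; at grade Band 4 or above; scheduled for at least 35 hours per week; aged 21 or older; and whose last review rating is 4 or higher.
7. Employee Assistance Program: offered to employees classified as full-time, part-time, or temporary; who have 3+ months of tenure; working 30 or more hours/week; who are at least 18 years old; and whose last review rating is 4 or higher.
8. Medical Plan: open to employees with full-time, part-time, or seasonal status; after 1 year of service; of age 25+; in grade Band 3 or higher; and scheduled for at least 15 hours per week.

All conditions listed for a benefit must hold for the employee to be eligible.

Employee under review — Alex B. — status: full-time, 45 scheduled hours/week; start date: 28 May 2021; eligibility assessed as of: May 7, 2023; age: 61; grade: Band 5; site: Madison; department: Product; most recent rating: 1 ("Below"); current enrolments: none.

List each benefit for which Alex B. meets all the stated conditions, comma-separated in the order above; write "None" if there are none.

Service from 28 May 2021 to May 7, 2023: 709 days.
Childcare Subsidy — site Madison ✗ (not Dayton, Austin, or Porto) → not eligible.
Adoption Assistance — status full-time ✓; service 709 days ≥ 18 months (≈540 days) ✓; site Madison ✗ (not Leeds, Tampa, or Albany) → not eligible.
Sabbatical Program — service 709 days < 2 years (≈730 days) ✗ → not eligible.
Pension Scheme — status full-time ✓; service 709 days < 2 years (≈730 days) ✗ → not eligible.
Equity Grant Program — status full-time ✓; service 709 days ≥ 180 days ✓; grade Band 5 ≥ Band 2 ✓; rating 1 < 3 ✗ → not eligible.
Employer Retirement Match — service 709 days ≥ 3 months (≈90 days) ✓; grade Band 5 ≥ Band 4 ✓; 45 hrs/wk ≥ 35 ✓; age 61 ≥ 21 ✓; rating 1 < 4 ✗ → not eligible.
Employee Assistance Program — status full-time ✓; service 709 days ≥ 3 months (≈90 days) ✓; 45 hrs/wk ≥ 30 ✓; age 61 ≥ 18 ✓; rating 1 < 4 ✗ → not eligible.
Medical Plan — status full-time ✓; service 709 days ≥ 1 year (≈365 days) ✓; age 61 ≥ 25 ✓; grade Band 5 ≥ Band 3 ✓; 45 hrs/wk ≥ 15 ✓ → eligible.

Medical Plan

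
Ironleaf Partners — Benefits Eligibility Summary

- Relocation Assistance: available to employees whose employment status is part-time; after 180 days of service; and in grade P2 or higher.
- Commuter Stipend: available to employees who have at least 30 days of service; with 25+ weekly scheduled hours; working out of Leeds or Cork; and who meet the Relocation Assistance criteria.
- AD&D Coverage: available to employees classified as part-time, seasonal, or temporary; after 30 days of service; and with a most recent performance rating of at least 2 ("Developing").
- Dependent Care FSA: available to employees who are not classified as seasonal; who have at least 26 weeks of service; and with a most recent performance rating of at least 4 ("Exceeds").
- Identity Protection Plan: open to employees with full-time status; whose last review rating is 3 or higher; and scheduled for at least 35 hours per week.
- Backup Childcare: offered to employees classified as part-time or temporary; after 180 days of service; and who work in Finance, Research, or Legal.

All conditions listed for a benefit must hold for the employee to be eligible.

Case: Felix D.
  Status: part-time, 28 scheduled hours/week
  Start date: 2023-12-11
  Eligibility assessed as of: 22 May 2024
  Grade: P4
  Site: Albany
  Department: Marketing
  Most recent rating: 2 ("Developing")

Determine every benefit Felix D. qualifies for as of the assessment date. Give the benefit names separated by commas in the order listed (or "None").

Service from 2023-12-11 to 22 May 2024: 163 days.
Relocation Assistance — status part-time ✓; service 163 days < 180 days ✗ → not eligible.
Commuter Stipend — service 163 days ≥ 30 days ✓; 28 hrs/wk ≥ 25 ✓; site Albany ✗ (not Leeds or Cork) → not eligible.
AD&D Coverage — status part-time ✓; service 163 days ≥ 30 days ✓; rating 2 ≥ 2 ✓ → eligible.
Dependent Care FSA — status part-time ✓ (not excluded); service 163 days < 26 weeks (≈182 days) ✗ → not eligible.
Identity Protection Plan — status part-time ✗ (requires full-time) → not eligible.
Backup Childcare — status part-time ✓; service 163 days < 180 days ✗ → not eligible.

AD&D Coverage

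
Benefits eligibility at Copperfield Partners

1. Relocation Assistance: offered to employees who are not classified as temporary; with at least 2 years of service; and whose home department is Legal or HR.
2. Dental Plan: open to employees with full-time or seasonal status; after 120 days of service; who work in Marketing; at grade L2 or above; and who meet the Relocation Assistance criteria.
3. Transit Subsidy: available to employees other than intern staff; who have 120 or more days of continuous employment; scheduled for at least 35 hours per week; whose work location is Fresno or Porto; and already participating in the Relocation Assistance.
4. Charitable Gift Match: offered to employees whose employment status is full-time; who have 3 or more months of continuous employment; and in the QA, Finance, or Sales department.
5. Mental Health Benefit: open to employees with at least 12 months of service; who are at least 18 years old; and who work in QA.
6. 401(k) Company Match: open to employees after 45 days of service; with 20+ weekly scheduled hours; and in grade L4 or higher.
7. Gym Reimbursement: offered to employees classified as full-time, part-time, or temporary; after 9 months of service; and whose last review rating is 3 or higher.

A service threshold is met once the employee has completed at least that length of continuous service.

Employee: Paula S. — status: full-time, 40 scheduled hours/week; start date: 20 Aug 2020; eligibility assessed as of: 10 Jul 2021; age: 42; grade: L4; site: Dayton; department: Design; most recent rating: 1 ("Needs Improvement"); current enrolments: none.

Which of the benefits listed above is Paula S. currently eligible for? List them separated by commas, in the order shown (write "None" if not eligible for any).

401(k) Company Match

Service from 20 Aug 2020 to 10 Jul 2021: 324 days.
Relocation Assistance — status full-time ✓ (not excluded); service 324 days < 2 years (≈730 days) ✗ → not eligible.
Dental Plan — status full-time ✓; service 324 days ≥ 120 days ✓; dept Design ✗ → not eligible.
Transit Subsidy — status full-time ✓ (not excluded); service 324 days ≥ 120 days ✓; 40 hrs/wk ≥ 35 ✓; site Dayton ✗ (not Fresno or Porto) → not eligible.
Charitable Gift Match — status full-time ✓; service 324 days ≥ 3 months (≈90 days) ✓; dept Design ✗ → not eligible.
Mental Health Benefit — service 324 days < 12 months (≈360 days) ✗ → not eligible.
401(k) Company Match — service 324 days ≥ 45 days ✓; 40 hrs/wk ≥ 20 ✓; grade L4 ≥ L4 ✓ → eligible.
Gym Reimbursement — status full-time ✓; service 324 days ≥ 9 months (≈270 days) ✓; rating 1 < 3 ✗ → not eligible.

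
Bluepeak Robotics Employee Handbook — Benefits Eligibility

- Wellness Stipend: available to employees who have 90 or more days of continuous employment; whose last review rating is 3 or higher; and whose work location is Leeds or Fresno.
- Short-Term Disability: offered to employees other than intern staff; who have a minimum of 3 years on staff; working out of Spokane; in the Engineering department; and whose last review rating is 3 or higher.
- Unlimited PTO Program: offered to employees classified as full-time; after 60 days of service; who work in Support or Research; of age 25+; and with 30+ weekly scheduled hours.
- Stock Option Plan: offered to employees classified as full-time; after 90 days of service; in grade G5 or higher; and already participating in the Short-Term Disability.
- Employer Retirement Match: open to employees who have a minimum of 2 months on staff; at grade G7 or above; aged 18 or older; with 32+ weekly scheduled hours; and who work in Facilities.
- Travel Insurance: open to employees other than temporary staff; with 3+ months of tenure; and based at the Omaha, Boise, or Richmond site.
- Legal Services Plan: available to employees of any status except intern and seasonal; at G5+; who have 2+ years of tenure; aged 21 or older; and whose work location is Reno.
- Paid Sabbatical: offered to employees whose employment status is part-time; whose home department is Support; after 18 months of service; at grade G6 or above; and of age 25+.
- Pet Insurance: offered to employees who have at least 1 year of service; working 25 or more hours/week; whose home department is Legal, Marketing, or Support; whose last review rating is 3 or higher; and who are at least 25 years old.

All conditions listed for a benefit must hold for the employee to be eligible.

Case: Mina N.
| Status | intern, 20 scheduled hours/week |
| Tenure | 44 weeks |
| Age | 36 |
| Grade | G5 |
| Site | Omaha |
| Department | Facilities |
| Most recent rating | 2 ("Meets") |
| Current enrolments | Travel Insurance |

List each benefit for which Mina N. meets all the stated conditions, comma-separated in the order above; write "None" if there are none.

Wellness Stipend — service 44 weeks ≥ 90 days ✓; rating 2 < 3 ✗ → not eligible.
Short-Term Disability — status intern ✗ (excluded) → not eligible.
Unlimited PTO Program — status intern ✗ (requires full-time) → not eligible.
Stock Option Plan — status intern ✗ (requires full-time) → not eligible.
Employer Retirement Match — service 44 weeks ≥ 2 months (≈60 days) ✓; grade G5 < G7 ✗ → not eligible.
Travel Insurance — status intern ✓ (not excluded); service 44 weeks ≥ 3 months (≈90 days) ✓; site Omaha ✓ → eligible.
Legal Services Plan — status intern ✗ (excluded) → not eligible.
Paid Sabbatical — status intern ✗ (requires part-time) → not eligible.
Pet Insurance — service 44 weeks < 1 year (≈365 days) ✗ → not eligible.

Travel Insurance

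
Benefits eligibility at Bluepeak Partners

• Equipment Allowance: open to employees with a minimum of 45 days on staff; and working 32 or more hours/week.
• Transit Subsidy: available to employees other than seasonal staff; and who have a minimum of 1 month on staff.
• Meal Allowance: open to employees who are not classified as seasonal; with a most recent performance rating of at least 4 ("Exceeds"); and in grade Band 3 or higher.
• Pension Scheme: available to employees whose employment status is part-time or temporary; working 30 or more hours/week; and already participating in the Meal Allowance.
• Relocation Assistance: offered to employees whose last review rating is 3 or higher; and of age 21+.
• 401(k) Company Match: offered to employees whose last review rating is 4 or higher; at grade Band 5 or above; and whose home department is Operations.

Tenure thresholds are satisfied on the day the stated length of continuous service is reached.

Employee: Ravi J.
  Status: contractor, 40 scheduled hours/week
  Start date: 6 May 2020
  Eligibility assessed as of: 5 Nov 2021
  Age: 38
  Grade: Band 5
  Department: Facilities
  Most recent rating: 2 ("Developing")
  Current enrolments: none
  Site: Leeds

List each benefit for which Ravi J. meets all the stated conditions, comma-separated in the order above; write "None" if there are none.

Service from 6 May 2020 to 5 Nov 2021: 548 days.
Equipment Allowance — service 548 days ≥ 45 days ✓; 40 hrs/wk ≥ 32 ✓ → eligible.
Transit Subsidy — status contractor ✓ (not excluded); service 548 days ≥ 1 month (≈30 days) ✓ → eligible.
Meal Allowance — status contractor ✓ (not excluded); rating 2 < 4 ✗ → not eligible.
Pension Scheme — status contractor ✗ (requires part-time or temporary) → not eligible.
Relocation Assistance — rating 2 < 3 ✗ → not eligible.
401(k) Company Match — rating 2 < 4 ✗ → not eligible.

Equipment Allowance, Transit Subsidy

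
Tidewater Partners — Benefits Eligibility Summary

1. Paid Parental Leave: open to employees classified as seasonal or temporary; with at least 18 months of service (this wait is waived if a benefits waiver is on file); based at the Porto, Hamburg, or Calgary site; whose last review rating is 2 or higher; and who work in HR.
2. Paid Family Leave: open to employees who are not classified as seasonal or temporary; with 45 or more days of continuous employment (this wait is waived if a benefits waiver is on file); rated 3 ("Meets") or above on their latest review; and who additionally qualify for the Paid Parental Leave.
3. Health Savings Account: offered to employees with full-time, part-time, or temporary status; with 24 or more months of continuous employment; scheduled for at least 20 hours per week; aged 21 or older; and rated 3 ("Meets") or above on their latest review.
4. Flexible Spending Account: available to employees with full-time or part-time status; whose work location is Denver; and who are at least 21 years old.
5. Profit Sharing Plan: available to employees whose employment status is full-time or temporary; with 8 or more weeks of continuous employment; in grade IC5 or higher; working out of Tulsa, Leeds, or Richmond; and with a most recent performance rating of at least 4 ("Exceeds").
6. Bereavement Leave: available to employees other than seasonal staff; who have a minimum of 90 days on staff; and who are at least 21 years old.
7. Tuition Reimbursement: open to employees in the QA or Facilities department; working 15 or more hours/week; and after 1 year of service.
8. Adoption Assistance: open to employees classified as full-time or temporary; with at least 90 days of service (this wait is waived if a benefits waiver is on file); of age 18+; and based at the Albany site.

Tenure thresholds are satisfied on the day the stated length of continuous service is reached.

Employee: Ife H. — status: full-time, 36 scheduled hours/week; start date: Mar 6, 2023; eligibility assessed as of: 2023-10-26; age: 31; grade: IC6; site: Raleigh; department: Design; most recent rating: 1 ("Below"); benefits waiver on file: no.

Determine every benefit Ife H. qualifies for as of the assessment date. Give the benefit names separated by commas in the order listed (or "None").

Bereavement Leave

Service from Mar 6, 2023 to 2023-10-26: 234 days.
Paid Parental Leave — status full-time ✗ (requires seasonal or temporary) → not eligible.
Paid Family Leave — status full-time ✓ (not excluded); no waiver, service 234 days ≥ 45 days ✓; rating 1 < 3 ✗ → not eligible.
Health Savings Account — status full-time ✓; service 234 days < 24 months (≈720 days) ✗ → not eligible.
Flexible Spending Account — status full-time ✓; site Raleigh ✗ (not Denver) → not eligible.
Profit Sharing Plan — status full-time ✓; service 234 days ≥ 8 weeks (≈56 days) ✓; grade IC6 ≥ IC5 ✓; site Raleigh ✗ (not Tulsa, Leeds, or Richmond) → not eligible.
Bereavement Leave — status full-time ✓ (not excluded); service 234 days ≥ 90 days ✓; age 31 ≥ 21 ✓ → eligible.
Tuition Reimbursement — dept Design ✗ → not eligible.
Adoption Assistance — status full-time ✓; no waiver, service 234 days ≥ 90 days ✓; age 31 ≥ 18 ✓; site Raleigh ✗ (not Albany) → not eligible.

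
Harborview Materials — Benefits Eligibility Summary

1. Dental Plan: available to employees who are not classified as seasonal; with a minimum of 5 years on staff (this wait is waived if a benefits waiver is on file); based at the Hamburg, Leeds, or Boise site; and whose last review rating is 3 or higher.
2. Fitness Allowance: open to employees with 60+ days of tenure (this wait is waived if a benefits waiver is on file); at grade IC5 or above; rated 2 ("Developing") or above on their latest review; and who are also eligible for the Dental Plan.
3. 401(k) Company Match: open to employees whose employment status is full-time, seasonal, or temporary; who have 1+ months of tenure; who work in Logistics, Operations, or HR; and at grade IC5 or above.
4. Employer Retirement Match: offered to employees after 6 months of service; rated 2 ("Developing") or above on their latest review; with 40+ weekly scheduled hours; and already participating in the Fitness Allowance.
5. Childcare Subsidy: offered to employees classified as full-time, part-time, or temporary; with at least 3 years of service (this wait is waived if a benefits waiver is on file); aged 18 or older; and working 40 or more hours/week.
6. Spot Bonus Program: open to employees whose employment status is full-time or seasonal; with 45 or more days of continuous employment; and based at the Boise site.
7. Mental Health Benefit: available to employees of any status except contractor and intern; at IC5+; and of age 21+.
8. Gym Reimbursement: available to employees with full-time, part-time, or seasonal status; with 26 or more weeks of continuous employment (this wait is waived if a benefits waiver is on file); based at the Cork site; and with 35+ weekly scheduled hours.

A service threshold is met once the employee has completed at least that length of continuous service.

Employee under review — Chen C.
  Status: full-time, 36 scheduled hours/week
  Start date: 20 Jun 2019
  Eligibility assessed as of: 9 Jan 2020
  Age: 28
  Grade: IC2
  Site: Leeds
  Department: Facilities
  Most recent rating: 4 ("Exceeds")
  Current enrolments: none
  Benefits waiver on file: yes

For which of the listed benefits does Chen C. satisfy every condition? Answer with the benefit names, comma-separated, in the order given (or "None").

Service from 20 Jun 2019 to 9 Jan 2020: 203 days.
Dental Plan — status full-time ✓ (not excluded); benefits waiver on file ✓; site Leeds ✓; rating 4 ≥ 3 ✓ → eligible.
Fitness Allowance — benefits waiver on file ✓; grade IC2 < IC5 ✗ → not eligible.
401(k) Company Match — status full-time ✓; service 203 days ≥ 1 month (≈30 days) ✓; dept Facilities ✗ → not eligible.
Employer Retirement Match — service 203 days ≥ 6 months (≈180 days) ✓; rating 4 ≥ 2 ✓; 36 hrs/wk < 40 ✗ → not eligible.
Childcare Subsidy — status full-time ✓; benefits waiver on file ✓; age 28 ≥ 18 ✓; 36 hrs/wk < 40 ✗ → not eligible.
Spot Bonus Program — status full-time ✓; service 203 days ≥ 45 days ✓; site Leeds ✗ (not Boise) → not eligible.
Mental Health Benefit — status full-time ✓ (not excluded); grade IC2 < IC5 ✗ → not eligible.
Gym Reimbursement — status full-time ✓; benefits waiver on file ✓; site Leeds ✗ (not Cork) → not eligible.

Dental Plan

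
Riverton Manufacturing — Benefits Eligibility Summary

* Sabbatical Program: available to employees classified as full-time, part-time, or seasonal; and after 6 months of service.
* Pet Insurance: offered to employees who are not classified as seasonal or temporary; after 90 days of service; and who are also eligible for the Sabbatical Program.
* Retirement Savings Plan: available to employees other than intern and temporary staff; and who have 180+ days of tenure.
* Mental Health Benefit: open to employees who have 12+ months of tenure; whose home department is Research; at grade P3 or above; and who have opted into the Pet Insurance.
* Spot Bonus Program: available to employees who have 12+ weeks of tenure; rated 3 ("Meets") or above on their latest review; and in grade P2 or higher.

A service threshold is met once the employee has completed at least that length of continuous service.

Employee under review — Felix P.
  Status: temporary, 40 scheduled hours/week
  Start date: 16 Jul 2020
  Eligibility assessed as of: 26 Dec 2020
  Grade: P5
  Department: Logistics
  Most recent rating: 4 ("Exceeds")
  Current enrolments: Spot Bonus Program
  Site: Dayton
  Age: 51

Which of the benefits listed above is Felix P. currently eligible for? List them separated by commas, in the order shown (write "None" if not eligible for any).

Service from 16 Jul 2020 to 26 Dec 2020: 163 days.
Sabbatical Program — status temporary ✗ (requires full-time, part-time, or seasonal) → not eligible.
Pet Insurance — status temporary ✗ (excluded) → not eligible.
Retirement Savings Plan — status temporary ✗ (excluded) → not eligible.
Mental Health Benefit — service 163 days < 12 months (≈360 days) ✗ → not eligible.
Spot Bonus Program — service 163 days ≥ 12 weeks (≈84 days) ✓; rating 4 ≥ 3 ✓; grade P5 ≥ P2 ✓ → eligible.

Spot Bonus Program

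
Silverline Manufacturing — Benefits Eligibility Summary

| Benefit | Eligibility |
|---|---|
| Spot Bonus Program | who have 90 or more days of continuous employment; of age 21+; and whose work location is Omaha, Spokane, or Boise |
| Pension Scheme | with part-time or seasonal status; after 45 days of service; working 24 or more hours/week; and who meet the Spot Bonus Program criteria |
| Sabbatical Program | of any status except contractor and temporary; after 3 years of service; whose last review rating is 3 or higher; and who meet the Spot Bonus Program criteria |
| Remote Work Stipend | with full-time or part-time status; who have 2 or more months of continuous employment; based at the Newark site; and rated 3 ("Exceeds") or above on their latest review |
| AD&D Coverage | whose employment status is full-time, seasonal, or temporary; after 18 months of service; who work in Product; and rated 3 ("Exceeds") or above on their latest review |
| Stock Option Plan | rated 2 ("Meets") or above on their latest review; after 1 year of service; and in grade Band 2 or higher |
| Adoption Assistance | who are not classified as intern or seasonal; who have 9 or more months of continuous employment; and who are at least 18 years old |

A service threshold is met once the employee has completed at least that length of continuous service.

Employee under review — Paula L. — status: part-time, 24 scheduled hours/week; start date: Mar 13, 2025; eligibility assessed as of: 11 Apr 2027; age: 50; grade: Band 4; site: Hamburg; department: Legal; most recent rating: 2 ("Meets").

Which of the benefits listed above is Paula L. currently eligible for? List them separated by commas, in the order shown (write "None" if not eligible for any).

Stock Option Plan, Adoption Assistance

Service from Mar 13, 2025 to 11 Apr 2027: 759 days.
Spot Bonus Program — service 759 days ≥ 90 days ✓; age 50 ≥ 21 ✓; site Hamburg ✗ (not Omaha, Spokane, or Boise) → not eligible.
Pension Scheme — status part-time ✓; service 759 days ≥ 45 days ✓; 24 hrs/wk ≥ 24 ✓; not eligible for Spot Bonus Program ✗ → not eligible.
Sabbatical Program — status part-time ✓ (not excluded); service 759 days < 3 years (≈1095 days) ✗ → not eligible.
Remote Work Stipend — status part-time ✓; service 759 days ≥ 2 months (≈60 days) ✓; site Hamburg ✗ (not Newark) → not eligible.
AD&D Coverage — status part-time ✗ (requires full-time, seasonal, or temporary) → not eligible.
Stock Option Plan — rating 2 ≥ 2 ✓; service 759 days ≥ 1 year (≈365 days) ✓; grade Band 4 ≥ Band 2 ✓ → eligible.
Adoption Assistance — status part-time ✓ (not excluded); service 759 days ≥ 9 months (≈270 days) ✓; age 50 ≥ 18 ✓ → eligible.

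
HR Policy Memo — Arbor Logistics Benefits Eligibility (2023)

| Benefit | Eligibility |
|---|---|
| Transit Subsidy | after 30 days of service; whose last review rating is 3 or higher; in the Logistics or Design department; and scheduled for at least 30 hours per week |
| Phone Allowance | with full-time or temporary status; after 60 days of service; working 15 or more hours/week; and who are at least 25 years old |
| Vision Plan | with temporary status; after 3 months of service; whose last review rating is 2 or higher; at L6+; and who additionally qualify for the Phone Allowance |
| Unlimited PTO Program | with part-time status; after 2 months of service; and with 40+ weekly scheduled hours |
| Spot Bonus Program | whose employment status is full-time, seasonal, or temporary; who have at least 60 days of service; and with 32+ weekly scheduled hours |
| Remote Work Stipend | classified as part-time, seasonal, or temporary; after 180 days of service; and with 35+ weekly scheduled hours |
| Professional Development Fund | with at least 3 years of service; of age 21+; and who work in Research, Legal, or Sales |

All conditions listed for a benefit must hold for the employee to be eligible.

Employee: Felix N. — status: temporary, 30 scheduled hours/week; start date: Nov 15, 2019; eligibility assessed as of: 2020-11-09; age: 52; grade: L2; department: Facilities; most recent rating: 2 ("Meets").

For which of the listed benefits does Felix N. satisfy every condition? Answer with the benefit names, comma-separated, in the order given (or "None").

Service from Nov 15, 2019 to 2020-11-09: 360 days.
Transit Subsidy — service 360 days ≥ 30 days ✓; rating 2 < 3 ✗ → not eligible.
Phone Allowance — status temporary ✓; service 360 days ≥ 60 days ✓; 30 hrs/wk ≥ 15 ✓; age 52 ≥ 25 ✓ → eligible.
Vision Plan — status temporary ✓; service 360 days ≥ 3 months (≈90 days) ✓; rating 2 ≥ 2 ✓; grade L2 < L6 ✗ → not eligible.
Unlimited PTO Program — status temporary ✗ (requires part-time) → not eligible.
Spot Bonus Program — status temporary ✓; service 360 days ≥ 60 days ✓; 30 hrs/wk < 32 ✗ → not eligible.
Remote Work Stipend — status temporary ✓; service 360 days ≥ 180 days ✓; 30 hrs/wk < 35 ✗ → not eligible.
Professional Development Fund — service 360 days < 3 years (≈1095 days) ✗ → not eligible.

Phone Allowance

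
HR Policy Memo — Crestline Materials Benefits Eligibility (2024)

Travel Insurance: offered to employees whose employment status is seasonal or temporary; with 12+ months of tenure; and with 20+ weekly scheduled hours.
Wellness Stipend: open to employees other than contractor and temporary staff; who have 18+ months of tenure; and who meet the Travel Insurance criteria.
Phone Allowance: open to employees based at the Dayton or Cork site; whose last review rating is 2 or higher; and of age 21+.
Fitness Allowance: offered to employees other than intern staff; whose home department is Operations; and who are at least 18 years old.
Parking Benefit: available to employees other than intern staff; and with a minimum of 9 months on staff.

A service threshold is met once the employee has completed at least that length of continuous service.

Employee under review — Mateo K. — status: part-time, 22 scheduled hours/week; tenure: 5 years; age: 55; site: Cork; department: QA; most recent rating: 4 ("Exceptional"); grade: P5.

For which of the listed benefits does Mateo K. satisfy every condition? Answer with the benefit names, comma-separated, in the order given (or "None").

Phone Allowance, Parking Benefit

Travel Insurance — status part-time ✗ (requires seasonal or temporary) → not eligible.
Wellness Stipend — status part-time ✓ (not excluded); service 5 years ≥ 18 months (≈540 days) ✓; not eligible for Travel Insurance ✗ → not eligible.
Phone Allowance — site Cork ✓; rating 4 ≥ 2 ✓; age 55 ≥ 21 ✓ → eligible.
Fitness Allowance — status part-time ✓ (not excluded); dept QA ✗ → not eligible.
Parking Benefit — status part-time ✓ (not excluded); service 5 years ≥ 9 months (≈270 days) ✓ → eligible.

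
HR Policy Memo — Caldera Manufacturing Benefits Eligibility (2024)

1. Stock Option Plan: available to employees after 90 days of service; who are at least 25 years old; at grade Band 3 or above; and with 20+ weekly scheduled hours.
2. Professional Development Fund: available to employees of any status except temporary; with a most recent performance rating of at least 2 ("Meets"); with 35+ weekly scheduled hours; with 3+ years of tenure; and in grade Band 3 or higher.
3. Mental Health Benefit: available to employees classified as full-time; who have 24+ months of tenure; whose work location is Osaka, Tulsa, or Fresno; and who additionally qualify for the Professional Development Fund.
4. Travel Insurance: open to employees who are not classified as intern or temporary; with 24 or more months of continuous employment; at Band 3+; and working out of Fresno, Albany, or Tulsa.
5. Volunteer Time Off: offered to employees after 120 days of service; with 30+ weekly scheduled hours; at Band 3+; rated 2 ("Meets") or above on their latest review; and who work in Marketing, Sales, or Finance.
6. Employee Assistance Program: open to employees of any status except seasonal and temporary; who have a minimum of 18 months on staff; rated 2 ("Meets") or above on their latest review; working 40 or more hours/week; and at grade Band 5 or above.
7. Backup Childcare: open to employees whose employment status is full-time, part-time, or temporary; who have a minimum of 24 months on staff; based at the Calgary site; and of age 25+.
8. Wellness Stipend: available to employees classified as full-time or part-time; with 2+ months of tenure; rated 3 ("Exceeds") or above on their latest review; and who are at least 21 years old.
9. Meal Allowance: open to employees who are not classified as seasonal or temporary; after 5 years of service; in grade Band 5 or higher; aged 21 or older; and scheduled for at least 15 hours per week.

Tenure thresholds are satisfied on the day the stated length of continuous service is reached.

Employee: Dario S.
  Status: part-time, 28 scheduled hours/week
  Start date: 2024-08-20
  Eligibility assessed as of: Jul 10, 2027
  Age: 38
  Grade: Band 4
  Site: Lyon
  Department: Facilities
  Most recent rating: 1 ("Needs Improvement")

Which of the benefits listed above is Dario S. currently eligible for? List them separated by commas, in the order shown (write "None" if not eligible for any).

Stock Option Plan

Service from 2024-08-20 to Jul 10, 2027: 1054 days.
Stock Option Plan — service 1054 days ≥ 90 days ✓; age 38 ≥ 25 ✓; grade Band 4 ≥ Band 3 ✓; 28 hrs/wk ≥ 20 ✓ → eligible.
Professional Development Fund — status part-time ✓ (not excluded); rating 1 < 2 ✗ → not eligible.
Mental Health Benefit — status part-time ✗ (requires full-time) → not eligible.
Travel Insurance — status part-time ✓ (not excluded); service 1054 days ≥ 24 months (≈720 days) ✓; grade Band 4 ≥ Band 3 ✓; site Lyon ✗ (not Fresno, Albany, or Tulsa) → not eligible.
Volunteer Time Off — service 1054 days ≥ 120 days ✓; 28 hrs/wk < 30 ✗ → not eligible.
Employee Assistance Program — status part-time ✓ (not excluded); service 1054 days ≥ 18 months (≈540 days) ✓; rating 1 < 2 ✗ → not eligible.
Backup Childcare — status part-time ✓; service 1054 days ≥ 24 months (≈720 days) ✓; site Lyon ✗ (not Calgary) → not eligible.
Wellness Stipend — status part-time ✓; service 1054 days ≥ 2 months (≈60 days) ✓; rating 1 < 3 ✗ → not eligible.
Meal Allowance — status part-time ✓ (not excluded); service 1054 days < 5 years (≈1825 days) ✗ → not eligible.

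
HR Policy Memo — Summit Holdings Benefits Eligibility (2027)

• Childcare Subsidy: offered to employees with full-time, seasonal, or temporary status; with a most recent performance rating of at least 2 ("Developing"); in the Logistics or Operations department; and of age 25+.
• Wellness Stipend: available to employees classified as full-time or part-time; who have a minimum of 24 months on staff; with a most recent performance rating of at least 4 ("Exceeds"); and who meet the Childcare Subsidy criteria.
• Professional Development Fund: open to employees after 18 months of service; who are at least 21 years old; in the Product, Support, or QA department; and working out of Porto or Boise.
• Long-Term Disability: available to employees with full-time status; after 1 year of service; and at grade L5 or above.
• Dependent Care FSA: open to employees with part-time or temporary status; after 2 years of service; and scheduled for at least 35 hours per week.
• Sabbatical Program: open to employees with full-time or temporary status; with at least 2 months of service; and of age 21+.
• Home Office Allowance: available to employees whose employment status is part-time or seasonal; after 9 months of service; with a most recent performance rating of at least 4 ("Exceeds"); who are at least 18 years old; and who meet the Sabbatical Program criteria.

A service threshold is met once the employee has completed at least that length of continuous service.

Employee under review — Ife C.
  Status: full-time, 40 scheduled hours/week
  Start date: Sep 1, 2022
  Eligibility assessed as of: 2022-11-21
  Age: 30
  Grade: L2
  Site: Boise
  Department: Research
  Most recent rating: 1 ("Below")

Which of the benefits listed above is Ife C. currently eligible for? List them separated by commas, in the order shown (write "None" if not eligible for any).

Service from Sep 1, 2022 to 2022-11-21: 81 days.
Childcare Subsidy — status full-time ✓; rating 1 < 2 ✗ → not eligible.
Wellness Stipend — status full-time ✓; service 81 days < 24 months (≈720 days) ✗ → not eligible.
Professional Development Fund — service 81 days < 18 months (≈540 days) ✗ → not eligible.
Long-Term Disability — status full-time ✓; service 81 days < 1 year (≈365 days) ✗ → not eligible.
Dependent Care FSA — status full-time ✗ (requires part-time or temporary) → not eligible.
Sabbatical Program — status full-time ✓; service 81 days ≥ 2 months (≈60 days) ✓; age 30 ≥ 21 ✓ → eligible.
Home Office Allowance — status full-time ✗ (requires part-time or seasonal) → not eligible.

Sabbatical Program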